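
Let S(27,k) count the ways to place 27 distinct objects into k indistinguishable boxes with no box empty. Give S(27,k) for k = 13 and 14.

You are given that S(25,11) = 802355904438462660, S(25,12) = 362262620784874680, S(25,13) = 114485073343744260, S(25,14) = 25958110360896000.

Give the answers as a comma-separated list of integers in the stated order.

@26  (26,12):362262620784874680·12+802355904438462660→5149507353856958820, (26,13):114485073343744260·13+362262620784874680→1850568574253550060, (26,14):25958110360896000·14+114485073343744260→477898618396288260
@27  (27,13):1850568574253550060·13+5149507353856958820→29206898819153109600, (27,14):477898618396288260·14+1850568574253550060→8541149231801585700
Read S(27,13) = 29206898819153109600, S(27,14) = 8541149231801585700.

29206898819153109600, 8541149231801585700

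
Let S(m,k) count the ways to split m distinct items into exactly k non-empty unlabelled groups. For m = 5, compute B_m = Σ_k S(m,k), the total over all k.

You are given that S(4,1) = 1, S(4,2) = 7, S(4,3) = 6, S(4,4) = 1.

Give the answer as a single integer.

r5: T_5,1=1×1+0=1; T_5,2=2×7+1=15; T_5,3=3×6+7=25; T_5,4=4×1+6=10; T_5,5=5×0+1=1
B_5 = ΣS(5,k) = 1+15+25+10+1 = 52

52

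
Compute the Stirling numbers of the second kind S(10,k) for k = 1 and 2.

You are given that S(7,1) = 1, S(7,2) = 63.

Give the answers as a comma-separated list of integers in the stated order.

r8: T_8,1=1×1+0=1; T_8,2=2×63+1=127
r9: T_9,1=1×1+0=1; T_9,2=2×127+1=255
r10: T_10,1=1×1+0=1; T_10,2=2×255+1=511
Read S(10,1) = 1, S(10,2) = 511.

1, 511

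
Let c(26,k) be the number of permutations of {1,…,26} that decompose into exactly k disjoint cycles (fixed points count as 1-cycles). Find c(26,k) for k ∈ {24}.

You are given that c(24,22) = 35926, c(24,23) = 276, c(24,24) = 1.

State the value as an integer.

i=25: T(25,23)=35926+24·276=42550 | T(25,24)=276+24·1=300
i=26: T(26,24)=42550+25·300=50050
Read c(26,24) = 50050.

50050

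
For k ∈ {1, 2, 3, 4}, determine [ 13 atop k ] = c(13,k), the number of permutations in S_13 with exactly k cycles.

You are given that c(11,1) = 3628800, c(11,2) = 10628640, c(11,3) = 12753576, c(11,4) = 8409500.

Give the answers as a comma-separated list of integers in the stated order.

i=12: T(12,1)=0+11·3628800=39916800 | T(12,2)=3628800+11·10628640=120543840 | T(12,3)=10628640+11·12753576=150917976 | T(12,4)=12753576+11·8409500=105258076
i=13: T(13,1)=0+12·39916800=479001600 | T(13,2)=39916800+12·120543840=1486442880 | T(13,3)=120543840+12·150917976=1931559552 | T(13,4)=150917976+12·105258076=1414014888
Read c(13,1) = 479001600, c(13,2) = 1486442880, c(13,3) = 1931559552, c(13,4) = 1414014888.

479001600, 1486442880, 1931559552, 1414014888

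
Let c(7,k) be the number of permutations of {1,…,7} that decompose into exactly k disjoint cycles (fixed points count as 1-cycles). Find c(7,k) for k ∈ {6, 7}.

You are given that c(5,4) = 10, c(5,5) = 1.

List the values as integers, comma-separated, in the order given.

r6: T_6,5=5×1+10=15; T_6,6=5×0+1=1
r7: T_7,6=6×1+15=21; T_7,7=6×0+1=1
Read c(7,6) = 21, c(7,7) = 1.

21, 1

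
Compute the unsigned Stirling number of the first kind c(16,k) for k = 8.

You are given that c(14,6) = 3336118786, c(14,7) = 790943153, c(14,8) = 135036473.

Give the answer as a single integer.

r15: T_15,7=14×790943153+3336118786=14409322928; T_15,8=14×135036473+790943153=2681453775
r16: T_16,8=15×2681453775+14409322928=54631129553
Read c(16,8) = 54631129553.

54631129553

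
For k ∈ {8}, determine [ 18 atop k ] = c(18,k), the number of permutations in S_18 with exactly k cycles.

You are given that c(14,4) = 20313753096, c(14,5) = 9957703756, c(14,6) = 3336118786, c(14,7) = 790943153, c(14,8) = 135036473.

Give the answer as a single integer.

24871845297936

r15: T_15,5=14×9957703756+20313753096=159721605680; T_15,6=14×3336118786+9957703756=56663366760; T_15,7=14×790943153+3336118786=14409322928; T_15,8=14×135036473+790943153=2681453775
r16: T_16,6=15×56663366760+159721605680=1009672107080; T_16,7=15×14409322928+56663366760=272803210680; T_16,8=15×2681453775+14409322928=54631129553
r17: T_17,7=16×272803210680+1009672107080=5374523477960; T_17,8=16×54631129553+272803210680=1146901283528
r18: T_18,8=17×1146901283528+5374523477960=24871845297936
Read c(18,8) = 24871845297936.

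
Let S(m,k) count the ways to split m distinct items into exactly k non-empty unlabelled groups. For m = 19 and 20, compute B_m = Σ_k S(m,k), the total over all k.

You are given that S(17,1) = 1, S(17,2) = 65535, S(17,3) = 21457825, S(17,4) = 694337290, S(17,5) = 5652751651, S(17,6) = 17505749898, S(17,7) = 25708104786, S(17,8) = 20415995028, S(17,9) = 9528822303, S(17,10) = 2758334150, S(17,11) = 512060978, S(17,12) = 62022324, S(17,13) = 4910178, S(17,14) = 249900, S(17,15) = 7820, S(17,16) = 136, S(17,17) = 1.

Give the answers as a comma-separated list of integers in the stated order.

5832742205057, 51724158235372

r18: T_18,1=1×1+0=1; T_18,2=2×65535+1=131071; T_18,3=3×21457825+65535=64439010; T_18,4=4×694337290+21457825=2798806985; T_18,5=5×5652751651+694337290=28958095545; T_18,6=6×17505749898+5652751651=110687251039; T_18,7=7×25708104786+17505749898=197462483400; T_18,8=8×20415995028+25708104786=189036065010; T_18,9=9×9528822303+20415995028=106175395755; T_18,10=10×2758334150+9528822303=37112163803; T_18,11=11×512060978+2758334150=8391004908; T_18,12=12×62022324+512060978=1256328866; T_18,13=13×4910178+62022324=125854638; T_18,14=14×249900+4910178=8408778; T_18,15=15×7820+249900=367200; T_18,16=16×136+7820=9996; T_18,17=17×1+136=153; T_18,18=18×0+1=1
r19: T_19,1=1×1+0=1; T_19,2=2×131071+1=262143; T_19,3=3×64439010+131071=193448101; T_19,4=4×2798806985+64439010=11259666950; T_19,5=5×28958095545+2798806985=147589284710; T_19,6=6×110687251039+28958095545=693081601779; T_19,7=7×197462483400+110687251039=1492924634839; T_19,8=8×189036065010+197462483400=1709751003480; T_19,9=9×106175395755+189036065010=1144614626805; T_19,10=10×37112163803+106175395755=477297033785; T_19,11=11×8391004908+37112163803=129413217791; T_19,12=12×1256328866+8391004908=23466951300; T_19,13=13×125854638+1256328866=2892439160; T_19,14=14×8408778+125854638=243577530; T_19,15=15×367200+8408778=13916778; T_19,16=16×9996+367200=527136; T_19,17=17×153+9996=12597; T_19,18=18×1+153=171; T_19,19=19×0+1=1
r20: T_20,1=1×1+0=1; T_20,2=2×262143+1=524287; T_20,3=3×193448101+262143=580606446; T_20,4=4×11259666950+193448101=45232115901; T_20,5=5×147589284710+11259666950=749206090500; T_20,6=6×693081601779+147589284710=4306078895384; T_20,7=7×1492924634839+693081601779=11143554045652; T_20,8=8×1709751003480+1492924634839=15170932662679; T_20,9=9×1144614626805+1709751003480=12011282644725; T_20,10=10×477297033785+1144614626805=5917584964655; T_20,11=11×129413217791+477297033785=1900842429486; T_20,12=12×23466951300+129413217791=411016633391; T_20,13=13×2892439160+23466951300=61068660380; T_20,14=14×243577530+2892439160=6302524580; T_20,15=15×13916778+243577530=452329200; T_20,16=16×527136+13916778=22350954; T_20,17=17×12597+527136=741285; T_20,18=18×171+12597=15675; T_20,19=19×1+171=190; T_20,20=20×0+1=1
B_19 = ΣS(19,k) = 1+262143+193448101+11259666950+147589284710+693081601779+1492924634839+1709751003480+1144614626805+477297033785+129413217791+23466951300+2892439160+243577530+13916778+527136+12597+171+1 = 5832742205057
B_20 = ΣS(20,k) = 1+524287+580606446+45232115901+749206090500+4306078895384+11143554045652+15170932662679+12011282644725+5917584964655+1900842429486+411016633391+61068660380+6302524580+452329200+22350954+741285+15675+190+1 = 51724158235372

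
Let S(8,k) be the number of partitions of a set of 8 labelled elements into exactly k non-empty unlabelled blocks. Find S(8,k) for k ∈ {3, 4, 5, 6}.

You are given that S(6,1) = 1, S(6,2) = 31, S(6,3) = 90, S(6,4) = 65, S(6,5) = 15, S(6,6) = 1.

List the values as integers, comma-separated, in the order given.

i=7: T(7,2)=1+2·31=63 | T(7,3)=31+3·90=301 | T(7,4)=90+4·65=350 | T(7,5)=65+5·15=140 | T(7,6)=15+6·1=21
i=8: T(8,3)=63+3·301=966 | T(8,4)=301+4·350=1701 | T(8,5)=350+5·140=1050 | T(8,6)=140+6·21=266
Read S(8,3) = 966, S(8,4) = 1701, S(8,5) = 1050, S(8,6) = 266.

966, 1701, 1050, 266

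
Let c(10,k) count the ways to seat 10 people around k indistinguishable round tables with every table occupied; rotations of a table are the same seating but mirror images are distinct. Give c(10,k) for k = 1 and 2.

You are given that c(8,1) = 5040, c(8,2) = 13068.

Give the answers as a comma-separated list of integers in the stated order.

[9] T[9,1]:8*5040+0=40320 · T[9,2]:8*13068+5040=109584
[10] T[10,1]:9*40320+0=362880 · T[10,2]:9*109584+40320=1026576
Read c(10,1) = 362880, c(10,2) = 1026576.

362880, 1026576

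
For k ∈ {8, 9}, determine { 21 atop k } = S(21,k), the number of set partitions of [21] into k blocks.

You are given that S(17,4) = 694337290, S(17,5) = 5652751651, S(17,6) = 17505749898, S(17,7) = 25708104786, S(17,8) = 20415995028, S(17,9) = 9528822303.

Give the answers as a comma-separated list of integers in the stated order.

132511015347084, 123272476465204

i=18: T(18,5)=694337290+5·5652751651=28958095545 | T(18,6)=5652751651+6·17505749898=110687251039 | T(18,7)=17505749898+7·25708104786=197462483400 | T(18,8)=25708104786+8·20415995028=189036065010 | T(18,9)=20415995028+9·9528822303=106175395755
i=19: T(19,6)=28958095545+6·110687251039=693081601779 | T(19,7)=110687251039+7·197462483400=1492924634839 | T(19,8)=197462483400+8·189036065010=1709751003480 | T(19,9)=189036065010+9·106175395755=1144614626805
i=20: T(20,7)=693081601779+7·1492924634839=11143554045652 | T(20,8)=1492924634839+8·1709751003480=15170932662679 | T(20,9)=1709751003480+9·1144614626805=12011282644725
i=21: T(21,8)=11143554045652+8·15170932662679=132511015347084 | T(21,9)=15170932662679+9·12011282644725=123272476465204
Read S(21,8) = 132511015347084, S(21,9) = 123272476465204.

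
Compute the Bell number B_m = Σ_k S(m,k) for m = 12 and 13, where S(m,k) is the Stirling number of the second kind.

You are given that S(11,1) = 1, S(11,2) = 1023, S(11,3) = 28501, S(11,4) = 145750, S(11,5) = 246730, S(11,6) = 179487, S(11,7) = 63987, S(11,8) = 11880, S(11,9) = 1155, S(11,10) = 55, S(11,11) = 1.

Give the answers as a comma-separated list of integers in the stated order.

4213597, 27644437

[12] T[12,1]:1*1+0=1 · T[12,2]:2*1023+1=2047 · T[12,3]:3*28501+1023=86526 · T[12,4]:4*145750+28501=611501 · T[12,5]:5*246730+145750=1379400 · T[12,6]:6*179487+246730=1323652 · T[12,7]:7*63987+179487=627396 · T[12,8]:8*11880+63987=159027 · T[12,9]:9*1155+11880=22275 · T[12,10]:10*55+1155=1705 · T[12,11]:11*1+55=66 · T[12,12]:12*0+1=1
[13] T[13,1]:1*1+0=1 · T[13,2]:2*2047+1=4095 · T[13,3]:3*86526+2047=261625 · T[13,4]:4*611501+86526=2532530 · T[13,5]:5*1379400+611501=7508501 · T[13,6]:6*1323652+1379400=9321312 · T[13,7]:7*627396+1323652=5715424 · T[13,8]:8*159027+627396=1899612 · T[13,9]:9*22275+159027=359502 · T[13,10]:10*1705+22275=39325 · T[13,11]:11*66+1705=2431 · T[13,12]:12*1+66=78 · T[13,13]:13*0+1=1
B_12 = ΣS(12,k) = 1+2047+86526+611501+1379400+1323652+627396+159027+22275+1705+66+1 = 4213597
B_13 = ΣS(13,k) = 1+4095+261625+2532530+7508501+9321312+5715424+1899612+359502+39325+2431+78+1 = 27644437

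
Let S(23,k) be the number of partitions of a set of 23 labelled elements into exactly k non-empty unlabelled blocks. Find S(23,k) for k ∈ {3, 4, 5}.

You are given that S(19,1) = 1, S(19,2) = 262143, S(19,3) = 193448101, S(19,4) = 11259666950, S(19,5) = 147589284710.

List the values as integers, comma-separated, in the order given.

15686335501, 2916342574750, 96416888184100

@20  (20,1):1·1+0→1, (20,2):262143·2+1→524287, (20,3):193448101·3+262143→580606446, (20,4):11259666950·4+193448101→45232115901, (20,5):147589284710·5+11259666950→749206090500
@21  (21,1):1·1+0→1, (21,2):524287·2+1→1048575, (21,3):580606446·3+524287→1742343625, (21,4):45232115901·4+580606446→181509070050, (21,5):749206090500·5+45232115901→3791262568401
@22  (22,2):1048575·2+1→2097151, (22,3):1742343625·3+1048575→5228079450, (22,4):181509070050·4+1742343625→727778623825, (22,5):3791262568401·5+181509070050→19137821912055
@23  (23,3):5228079450·3+2097151→15686335501, (23,4):727778623825·4+5228079450→2916342574750, (23,5):19137821912055·5+727778623825→96416888184100
Read S(23,3) = 15686335501, S(23,4) = 2916342574750, S(23,5) = 96416888184100.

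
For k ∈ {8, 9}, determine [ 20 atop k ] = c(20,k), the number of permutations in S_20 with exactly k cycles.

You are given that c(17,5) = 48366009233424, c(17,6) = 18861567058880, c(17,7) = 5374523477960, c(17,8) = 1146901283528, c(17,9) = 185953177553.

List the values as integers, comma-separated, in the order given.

r18: T_18,6=17×18861567058880+48366009233424=369012649234384; T_18,7=17×5374523477960+18861567058880=110228466184200; T_18,8=17×1146901283528+5374523477960=24871845297936; T_18,9=17×185953177553+1146901283528=4308105301929
r19: T_19,7=18×110228466184200+369012649234384=2353125040549984; T_19,8=18×24871845297936+110228466184200=557921681547048; T_19,9=18×4308105301929+24871845297936=102417740732658
r20: T_20,8=19×557921681547048+2353125040549984=12953636989943896; T_20,9=19×102417740732658+557921681547048=2503858755467550
Read c(20,8) = 12953636989943896, c(20,9) = 2503858755467550.

12953636989943896, 2503858755467550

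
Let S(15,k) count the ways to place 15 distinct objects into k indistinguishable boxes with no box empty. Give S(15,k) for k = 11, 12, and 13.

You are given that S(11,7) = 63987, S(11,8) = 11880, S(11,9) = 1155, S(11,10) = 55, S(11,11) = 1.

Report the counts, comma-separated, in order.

1479478, 106470, 4550

[12] T[12,8]:8*11880+63987=159027 · T[12,9]:9*1155+11880=22275 · T[12,10]:10*55+1155=1705 · T[12,11]:11*1+55=66 · T[12,12]:12*0+1=1
[13] T[13,9]:9*22275+159027=359502 · T[13,10]:10*1705+22275=39325 · T[13,11]:11*66+1705=2431 · T[13,12]:12*1+66=78 · T[13,13]:13*0+1=1
[14] T[14,10]:10*39325+359502=752752 · T[14,11]:11*2431+39325=66066 · T[14,12]:12*78+2431=3367 · T[14,13]:13*1+78=91
[15] T[15,11]:11*66066+752752=1479478 · T[15,12]:12*3367+66066=106470 · T[15,13]:13*91+3367=4550
Read S(15,11) = 1479478, S(15,12) = 106470, S(15,13) = 4550.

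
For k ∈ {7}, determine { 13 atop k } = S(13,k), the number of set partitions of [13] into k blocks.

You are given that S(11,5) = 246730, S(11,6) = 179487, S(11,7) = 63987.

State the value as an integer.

5715424

[12] T[12,6]:6*179487+246730=1323652 · T[12,7]:7*63987+179487=627396
[13] T[13,7]:7*627396+1323652=5715424
Read S(13,7) = 5715424.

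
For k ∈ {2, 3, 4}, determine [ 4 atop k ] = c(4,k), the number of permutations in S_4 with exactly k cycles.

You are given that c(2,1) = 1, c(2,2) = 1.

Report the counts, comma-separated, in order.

[3] T[3,1]:2*1+0=2 · T[3,2]:2*1+1=3 · T[3,3]:2*0+1=1
[4] T[4,2]:3*3+2=11 · T[4,3]:3*1+3=6 · T[4,4]:3*0+1=1
Read c(4,2) = 11, c(4,3) = 6, c(4,4) = 1.

11, 6, 1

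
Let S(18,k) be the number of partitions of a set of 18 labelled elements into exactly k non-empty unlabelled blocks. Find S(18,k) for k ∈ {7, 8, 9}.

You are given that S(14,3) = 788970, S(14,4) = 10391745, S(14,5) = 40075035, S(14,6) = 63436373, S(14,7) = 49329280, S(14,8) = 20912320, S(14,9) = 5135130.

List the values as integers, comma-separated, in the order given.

197462483400, 189036065010, 106175395755

@15  (15,4):10391745·4+788970→42355950, (15,5):40075035·5+10391745→210766920, (15,6):63436373·6+40075035→420693273, (15,7):49329280·7+63436373→408741333, (15,8):20912320·8+49329280→216627840, (15,9):5135130·9+20912320→67128490
@16  (16,5):210766920·5+42355950→1096190550, (16,6):420693273·6+210766920→2734926558, (16,7):408741333·7+420693273→3281882604, (16,8):216627840·8+408741333→2141764053, (16,9):67128490·9+216627840→820784250
@17  (17,6):2734926558·6+1096190550→17505749898, (17,7):3281882604·7+2734926558→25708104786, (17,8):2141764053·8+3281882604→20415995028, (17,9):820784250·9+2141764053→9528822303
@18  (18,7):25708104786·7+17505749898→197462483400, (18,8):20415995028·8+25708104786→189036065010, (18,9):9528822303·9+20415995028→106175395755
Read S(18,7) = 197462483400, S(18,8) = 189036065010, S(18,9) = 106175395755.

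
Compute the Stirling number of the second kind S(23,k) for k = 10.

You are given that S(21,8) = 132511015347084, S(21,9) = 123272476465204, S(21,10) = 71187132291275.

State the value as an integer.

9593401297313460

r22: T_22,9=9×123272476465204+132511015347084=1241963303533920; T_22,10=10×71187132291275+123272476465204=835143799377954
r23: T_23,10=10×835143799377954+1241963303533920=9593401297313460
Read S(23,10) = 9593401297313460.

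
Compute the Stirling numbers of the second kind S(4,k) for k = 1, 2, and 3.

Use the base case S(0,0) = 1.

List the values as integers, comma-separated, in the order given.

@1  (1,1):0·1+1→1
@2  (2,1):1·1+0→1, (2,2):0·2+1→1
@3  (3,1):1·1+0→1, (3,2):1·2+1→3, (3,3):0·3+1→1
@4  (4,1):1·1+0→1, (4,2):3·2+1→7, (4,3):1·3+3→6
Read S(4,1) = 1, S(4,2) = 7, S(4,3) = 6.

1, 7, 6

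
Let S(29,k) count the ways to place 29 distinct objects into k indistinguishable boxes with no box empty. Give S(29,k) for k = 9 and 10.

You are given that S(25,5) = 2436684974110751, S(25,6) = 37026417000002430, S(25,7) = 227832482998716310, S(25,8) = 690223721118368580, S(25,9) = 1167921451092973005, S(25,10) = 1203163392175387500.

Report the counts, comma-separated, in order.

@26  (26,6):37026417000002430·6+2436684974110751→224595186974125331, (26,7):227832482998716310·7+37026417000002430→1631853797991016600, (26,8):690223721118368580·8+227832482998716310→5749622251945664950, (26,9):1167921451092973005·9+690223721118368580→11201516780955125625, (26,10):1203163392175387500·10+1167921451092973005→13199555372846848005
@27  (27,7):1631853797991016600·7+224595186974125331→11647571772911241531, (27,8):5749622251945664950·8+1631853797991016600→47628831813556336200, (27,9):11201516780955125625·9+5749622251945664950→106563273280541795575, (27,10):13199555372846848005·10+11201516780955125625→143197070509423605675
@28  (28,8):47628831813556336200·8+11647571772911241531→392678226281361931131, (28,9):106563273280541795575·9+47628831813556336200→1006698291338432496375, (28,10):143197070509423605675·10+106563273280541795575→1538533978374777852325
@29  (29,9):1006698291338432496375·9+392678226281361931131→9452962848327254398506, (29,10):1538533978374777852325·10+1006698291338432496375→16392038075086211019625
Read S(29,9) = 9452962848327254398506, S(29,10) = 16392038075086211019625.

9452962848327254398506, 16392038075086211019625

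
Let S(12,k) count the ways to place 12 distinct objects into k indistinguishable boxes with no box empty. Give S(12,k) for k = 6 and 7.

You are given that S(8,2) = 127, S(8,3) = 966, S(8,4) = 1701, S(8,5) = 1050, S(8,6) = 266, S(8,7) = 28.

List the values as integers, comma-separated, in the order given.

row 9: T[9][3]=3·966+127=3025  T[9][4]=4·1701+966=7770  T[9][5]=5·1050+1701=6951  T[9][6]=6·266+1050=2646  T[9][7]=7·28+266=462
row 10: T[10][4]=4·7770+3025=34105  T[10][5]=5·6951+7770=42525  T[10][6]=6·2646+6951=22827  T[10][7]=7·462+2646=5880
row 11: T[11][5]=5·42525+34105=246730  T[11][6]=6·22827+42525=179487  T[11][7]=7·5880+22827=63987
row 12: T[12][6]=6·179487+246730=1323652  T[12][7]=7·63987+179487=627396
Read S(12,6) = 1323652, S(12,7) = 627396.

1323652, 627396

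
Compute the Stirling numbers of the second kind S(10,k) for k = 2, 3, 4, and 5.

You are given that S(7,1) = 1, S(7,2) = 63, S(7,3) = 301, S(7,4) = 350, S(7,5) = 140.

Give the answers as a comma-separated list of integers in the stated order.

511, 9330, 34105, 42525

r8: T_8,1=1×1+0=1; T_8,2=2×63+1=127; T_8,3=3×301+63=966; T_8,4=4×350+301=1701; T_8,5=5×140+350=1050
r9: T_9,1=1×1+0=1; T_9,2=2×127+1=255; T_9,3=3×966+127=3025; T_9,4=4×1701+966=7770; T_9,5=5×1050+1701=6951
r10: T_10,2=2×255+1=511; T_10,3=3×3025+255=9330; T_10,4=4×7770+3025=34105; T_10,5=5×6951+7770=42525
Read S(10,2) = 511, S(10,3) = 9330, S(10,4) = 34105, S(10,5) = 42525.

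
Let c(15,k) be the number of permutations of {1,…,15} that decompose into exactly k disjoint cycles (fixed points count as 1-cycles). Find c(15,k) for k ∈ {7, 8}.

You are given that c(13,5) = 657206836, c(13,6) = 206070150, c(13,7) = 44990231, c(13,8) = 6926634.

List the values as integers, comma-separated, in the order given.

14409322928, 2681453775

[14] T[14,6]:13*206070150+657206836=3336118786 · T[14,7]:13*44990231+206070150=790943153 · T[14,8]:13*6926634+44990231=135036473
[15] T[15,7]:14*790943153+3336118786=14409322928 · T[15,8]:14*135036473+790943153=2681453775
Read c(15,7) = 14409322928, c(15,8) = 2681453775.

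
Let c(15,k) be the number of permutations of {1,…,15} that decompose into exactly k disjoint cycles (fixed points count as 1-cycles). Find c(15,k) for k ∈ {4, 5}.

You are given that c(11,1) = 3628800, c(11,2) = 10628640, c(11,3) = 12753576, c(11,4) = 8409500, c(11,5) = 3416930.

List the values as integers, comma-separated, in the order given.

[12] T[12,1]:11*3628800+0=39916800 · T[12,2]:11*10628640+3628800=120543840 · T[12,3]:11*12753576+10628640=150917976 · T[12,4]:11*8409500+12753576=105258076 · T[12,5]:11*3416930+8409500=45995730
[13] T[13,2]:12*120543840+39916800=1486442880 · T[13,3]:12*150917976+120543840=1931559552 · T[13,4]:12*105258076+150917976=1414014888 · T[13,5]:12*45995730+105258076=657206836
[14] T[14,3]:13*1931559552+1486442880=26596717056 · T[14,4]:13*1414014888+1931559552=20313753096 · T[14,5]:13*657206836+1414014888=9957703756
[15] T[15,4]:14*20313753096+26596717056=310989260400 · T[15,5]:14*9957703756+20313753096=159721605680
Read c(15,4) = 310989260400, c(15,5) = 159721605680.

310989260400, 159721605680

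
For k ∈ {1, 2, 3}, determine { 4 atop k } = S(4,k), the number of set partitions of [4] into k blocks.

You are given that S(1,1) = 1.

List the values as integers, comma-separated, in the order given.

1, 7, 6

[2] T[2,1]:1*1+0=1 · T[2,2]:2*0+1=1
[3] T[3,1]:1*1+0=1 · T[3,2]:2*1+1=3 · T[3,3]:3*0+1=1
[4] T[4,1]:1*1+0=1 · T[4,2]:2*3+1=7 · T[4,3]:3*1+3=6
Read S(4,1) = 1, S(4,2) = 7, S(4,3) = 6.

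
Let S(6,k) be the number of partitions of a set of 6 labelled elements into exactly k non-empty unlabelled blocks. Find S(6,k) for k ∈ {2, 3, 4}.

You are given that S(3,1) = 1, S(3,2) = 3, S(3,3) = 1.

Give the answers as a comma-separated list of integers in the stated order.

@4  (4,1):1·1+0→1, (4,2):3·2+1→7, (4,3):1·3+3→6, (4,4):0·4+1→1
@5  (5,1):1·1+0→1, (5,2):7·2+1→15, (5,3):6·3+7→25, (5,4):1·4+6→10
@6  (6,2):15·2+1→31, (6,3):25·3+15→90, (6,4):10·4+25→65
Read S(6,2) = 31, S(6,3) = 90, S(6,4) = 65.

31, 90, 65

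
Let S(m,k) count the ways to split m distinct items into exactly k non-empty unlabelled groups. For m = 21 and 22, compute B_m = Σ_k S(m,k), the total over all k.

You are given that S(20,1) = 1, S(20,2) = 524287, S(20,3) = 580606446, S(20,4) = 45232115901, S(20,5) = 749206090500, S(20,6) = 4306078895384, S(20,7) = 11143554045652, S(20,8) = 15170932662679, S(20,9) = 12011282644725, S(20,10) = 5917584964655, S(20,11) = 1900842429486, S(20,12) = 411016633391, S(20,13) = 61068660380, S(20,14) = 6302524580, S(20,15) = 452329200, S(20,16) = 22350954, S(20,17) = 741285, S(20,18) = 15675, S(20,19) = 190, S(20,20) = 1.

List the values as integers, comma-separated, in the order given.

@21  (21,1):1·1+0→1, (21,2):524287·2+1→1048575, (21,3):580606446·3+524287→1742343625, (21,4):45232115901·4+580606446→181509070050, (21,5):749206090500·5+45232115901→3791262568401, (21,6):4306078895384·6+749206090500→26585679462804, (21,7):11143554045652·7+4306078895384→82310957214948, (21,8):15170932662679·8+11143554045652→132511015347084, (21,9):12011282644725·9+15170932662679→123272476465204, (21,10):5917584964655·10+12011282644725→71187132291275, (21,11):1900842429486·11+5917584964655→26826851689001, (21,12):411016633391·12+1900842429486→6833042030178, (21,13):61068660380·13+411016633391→1204909218331, (21,14):6302524580·14+61068660380→149304004500, (21,15):452329200·15+6302524580→13087462580, (21,16):22350954·16+452329200→809944464, (21,17):741285·17+22350954→34952799, (21,18):15675·18+741285→1023435, (21,19):190·19+15675→19285, (21,20):1·20+190→210, (21,21):0·21+1→1
@22  (22,1):1·1+0→1, (22,2):1048575·2+1→2097151, (22,3):1742343625·3+1048575→5228079450, (22,4):181509070050·4+1742343625→727778623825, (22,5):3791262568401·5+181509070050→19137821912055, (22,6):26585679462804·6+3791262568401→163305339345225, (22,7):82310957214948·7+26585679462804→602762379967440, (22,8):132511015347084·8+82310957214948→1142399079991620, (22,9):123272476465204·9+132511015347084→1241963303533920, (22,10):71187132291275·10+123272476465204→835143799377954, (22,11):26826851689001·11+71187132291275→366282500870286, (22,12):6833042030178·12+26826851689001→108823356051137, (22,13):1204909218331·13+6833042030178→22496861868481, (22,14):149304004500·14+1204909218331→3295165281331, (22,15):13087462580·15+149304004500→345615943200, (22,16):809944464·16+13087462580→26046574004, (22,17):34952799·17+809944464→1404142047, (22,18):1023435·18+34952799→53374629, (22,19):19285·19+1023435→1389850, (22,20):210·20+19285→23485, (22,21):1·21+210→231, (22,22):0·22+1→1
B_21 = ΣS(21,k) = 1+1048575+1742343625+181509070050+3791262568401+26585679462804+82310957214948+132511015347084+123272476465204+71187132291275+26826851689001+6833042030178+1204909218331+149304004500+13087462580+809944464+34952799+1023435+19285+210+1 = 474869816156751
B_22 = ΣS(22,k) = 1+2097151+5228079450+727778623825+19137821912055+163305339345225+602762379967440+1142399079991620+1241963303533920+835143799377954+366282500870286+108823356051137+22496861868481+3295165281331+345615943200+26046574004+1404142047+53374629+1389850+23485+231+1 = 4506715738447323

474869816156751, 4506715738447323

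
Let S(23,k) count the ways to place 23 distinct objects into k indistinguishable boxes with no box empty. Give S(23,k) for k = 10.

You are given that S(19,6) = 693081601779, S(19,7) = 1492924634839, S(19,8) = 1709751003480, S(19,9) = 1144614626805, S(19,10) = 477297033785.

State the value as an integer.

row 20: T[20][7]=7·1492924634839+693081601779=11143554045652  T[20][8]=8·1709751003480+1492924634839=15170932662679  T[20][9]=9·1144614626805+1709751003480=12011282644725  T[20][10]=10·477297033785+1144614626805=5917584964655
row 21: T[21][8]=8·15170932662679+11143554045652=132511015347084  T[21][9]=9·12011282644725+15170932662679=123272476465204  T[21][10]=10·5917584964655+12011282644725=71187132291275
row 22: T[22][9]=9·123272476465204+132511015347084=1241963303533920  T[22][10]=10·71187132291275+123272476465204=835143799377954
row 23: T[23][10]=10·835143799377954+1241963303533920=9593401297313460
Read S(23,10) = 9593401297313460.

9593401297313460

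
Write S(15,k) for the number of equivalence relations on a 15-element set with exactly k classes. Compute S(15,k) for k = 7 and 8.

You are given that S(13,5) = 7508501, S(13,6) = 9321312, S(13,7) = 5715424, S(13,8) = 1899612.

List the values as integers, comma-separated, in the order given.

408741333, 216627840

@14  (14,6):9321312·6+7508501→63436373, (14,7):5715424·7+9321312→49329280, (14,8):1899612·8+5715424→20912320
@15  (15,7):49329280·7+63436373→408741333, (15,8):20912320·8+49329280→216627840
Read S(15,7) = 408741333, S(15,8) = 216627840.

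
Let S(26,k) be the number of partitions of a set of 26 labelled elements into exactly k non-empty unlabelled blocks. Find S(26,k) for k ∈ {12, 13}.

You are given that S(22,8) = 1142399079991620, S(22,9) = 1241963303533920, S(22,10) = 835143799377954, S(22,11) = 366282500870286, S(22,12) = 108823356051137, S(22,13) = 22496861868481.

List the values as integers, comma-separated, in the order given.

5149507353856958820, 1850568574253550060

i=23: T(23,9)=1142399079991620+9·1241963303533920=12320068811796900 | T(23,10)=1241963303533920+10·835143799377954=9593401297313460 | T(23,11)=835143799377954+11·366282500870286=4864251308951100 | T(23,12)=366282500870286+12·108823356051137=1672162773483930 | T(23,13)=108823356051137+13·22496861868481=401282560341390
i=24: T(24,10)=12320068811796900+10·9593401297313460=108254081784931500 | T(24,11)=9593401297313460+11·4864251308951100=63100165695775560 | T(24,12)=4864251308951100+12·1672162773483930=24930204590758260 | T(24,13)=1672162773483930+13·401282560341390=6888836057922000
i=25: T(25,11)=108254081784931500+11·63100165695775560=802355904438462660 | T(25,12)=63100165695775560+12·24930204590758260=362262620784874680 | T(25,13)=24930204590758260+13·6888836057922000=114485073343744260
i=26: T(26,12)=802355904438462660+12·362262620784874680=5149507353856958820 | T(26,13)=362262620784874680+13·114485073343744260=1850568574253550060
Read S(26,12) = 5149507353856958820, S(26,13) = 1850568574253550060.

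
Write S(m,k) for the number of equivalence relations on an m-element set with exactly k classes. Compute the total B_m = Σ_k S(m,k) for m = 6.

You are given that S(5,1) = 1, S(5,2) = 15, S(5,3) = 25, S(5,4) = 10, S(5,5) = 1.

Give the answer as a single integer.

@6  (6,1):1·1+0→1, (6,2):15·2+1→31, (6,3):25·3+15→90, (6,4):10·4+25→65, (6,5):1·5+10→15, (6,6):0·6+1→1
B_6 = ΣS(6,k) = 1+31+90+65+15+1 = 203

203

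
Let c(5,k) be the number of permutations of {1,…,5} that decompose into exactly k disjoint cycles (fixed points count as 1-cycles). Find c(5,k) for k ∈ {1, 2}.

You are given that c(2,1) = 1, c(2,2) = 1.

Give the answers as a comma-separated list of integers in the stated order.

24, 50

i=3: T(3,1)=0+2·1=2 | T(3,2)=1+2·1=3
i=4: T(4,1)=0+3·2=6 | T(4,2)=2+3·3=11
i=5: T(5,1)=0+4·6=24 | T(5,2)=6+4·11=50
Read c(5,1) = 24, c(5,2) = 50.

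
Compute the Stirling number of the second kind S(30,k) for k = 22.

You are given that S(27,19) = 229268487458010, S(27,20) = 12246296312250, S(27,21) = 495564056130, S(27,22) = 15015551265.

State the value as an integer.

1848018090851790

@28  (28,20):12246296312250·20+229268487458010→474194413703010, (28,21):495564056130·21+12246296312250→22653141490980, (28,22):15015551265·22+495564056130→825906183960
@29  (29,21):22653141490980·21+474194413703010→949910385013590, (29,22):825906183960·22+22653141490980→40823077538100
@30  (30,22):40823077538100·22+949910385013590→1848018090851790
Read S(30,22) = 1848018090851790.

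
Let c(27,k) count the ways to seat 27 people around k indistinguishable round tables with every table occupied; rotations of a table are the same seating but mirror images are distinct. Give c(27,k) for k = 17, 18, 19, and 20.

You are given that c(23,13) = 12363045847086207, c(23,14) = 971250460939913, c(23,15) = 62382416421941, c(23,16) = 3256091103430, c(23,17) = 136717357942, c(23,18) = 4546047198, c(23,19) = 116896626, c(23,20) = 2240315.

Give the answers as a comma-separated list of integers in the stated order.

572253155704900800, 28460103232088385, 1182329687817135, 40681506808800

row 24: T[24][14]=23·971250460939913+12363045847086207=34701806448704206  T[24][15]=23·62382416421941+971250460939913=2406046038644556  T[24][16]=23·3256091103430+62382416421941=137272511800831  T[24][17]=23·136717357942+3256091103430=6400590336096  T[24][18]=23·4546047198+136717357942=241276443496  T[24][19]=23·116896626+4546047198=7234669596  T[24][20]=23·2240315+116896626=168423871
row 25: T[25][15]=24·2406046038644556+34701806448704206=92446911376173550  T[25][16]=24·137272511800831+2406046038644556=5700586321864500  T[25][17]=24·6400590336096+137272511800831=290886679867135  T[25][18]=24·241276443496+6400590336096=12191224980000  T[25][19]=24·7234669596+241276443496=414908513800  T[25][20]=24·168423871+7234669596=11276842500
row 26: T[26][16]=25·5700586321864500+92446911376173550=234961569422786050  T[26][17]=25·290886679867135+5700586321864500=12972753318542875  T[26][18]=25·12191224980000+290886679867135=595667304367135  T[26][19]=25·414908513800+12191224980000=22563937825000  T[26][20]=25·11276842500+414908513800=696829576300
row 27: T[27][17]=26·12972753318542875+234961569422786050=572253155704900800  T[27][18]=26·595667304367135+12972753318542875=28460103232088385  T[27][19]=26·22563937825000+595667304367135=1182329687817135  T[27][20]=26·696829576300+22563937825000=40681506808800
Read c(27,17) = 572253155704900800, c(27,18) = 28460103232088385, c(27,19) = 1182329687817135, c(27,20) = 40681506808800.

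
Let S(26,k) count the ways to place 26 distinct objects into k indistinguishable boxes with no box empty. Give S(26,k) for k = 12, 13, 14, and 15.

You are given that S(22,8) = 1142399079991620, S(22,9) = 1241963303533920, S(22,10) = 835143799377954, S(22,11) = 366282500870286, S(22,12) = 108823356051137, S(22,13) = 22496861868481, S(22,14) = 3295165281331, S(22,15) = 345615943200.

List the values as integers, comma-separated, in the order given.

row 23: T[23][9]=9·1241963303533920+1142399079991620=12320068811796900  T[23][10]=10·835143799377954+1241963303533920=9593401297313460  T[23][11]=11·366282500870286+835143799377954=4864251308951100  T[23][12]=12·108823356051137+366282500870286=1672162773483930  T[23][13]=13·22496861868481+108823356051137=401282560341390  T[23][14]=14·3295165281331+22496861868481=68629175807115  T[23][15]=15·345615943200+3295165281331=8479404429331
row 24: T[24][10]=10·9593401297313460+12320068811796900=108254081784931500  T[24][11]=11·4864251308951100+9593401297313460=63100165695775560  T[24][12]=12·1672162773483930+4864251308951100=24930204590758260  T[24][13]=13·401282560341390+1672162773483930=6888836057922000  T[24][14]=14·68629175807115+401282560341390=1362091021641000  T[24][15]=15·8479404429331+68629175807115=195820242247080
row 25: T[25][11]=11·63100165695775560+108254081784931500=802355904438462660  T[25][12]=12·24930204590758260+63100165695775560=362262620784874680  T[25][13]=13·6888836057922000+24930204590758260=114485073343744260  T[25][14]=14·1362091021641000+6888836057922000=25958110360896000  T[25][15]=15·195820242247080+1362091021641000=4299394655347200
row 26: T[26][12]=12·362262620784874680+802355904438462660=5149507353856958820  T[26][13]=13·114485073343744260+362262620784874680=1850568574253550060  T[26][14]=14·25958110360896000+114485073343744260=477898618396288260  T[26][15]=15·4299394655347200+25958110360896000=90449030191104000
Read S(26,12) = 5149507353856958820, S(26,13) = 1850568574253550060, S(26,14) = 477898618396288260, S(26,15) = 90449030191104000.

5149507353856958820, 1850568574253550060, 477898618396288260, 90449030191104000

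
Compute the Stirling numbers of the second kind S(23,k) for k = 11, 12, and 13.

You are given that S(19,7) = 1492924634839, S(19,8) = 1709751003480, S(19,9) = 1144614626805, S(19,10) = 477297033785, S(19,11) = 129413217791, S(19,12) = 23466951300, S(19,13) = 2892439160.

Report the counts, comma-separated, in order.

4864251308951100, 1672162773483930, 401282560341390

row 20: T[20][8]=8·1709751003480+1492924634839=15170932662679  T[20][9]=9·1144614626805+1709751003480=12011282644725  T[20][10]=10·477297033785+1144614626805=5917584964655  T[20][11]=11·129413217791+477297033785=1900842429486  T[20][12]=12·23466951300+129413217791=411016633391  T[20][13]=13·2892439160+23466951300=61068660380
row 21: T[21][9]=9·12011282644725+15170932662679=123272476465204  T[21][10]=10·5917584964655+12011282644725=71187132291275  T[21][11]=11·1900842429486+5917584964655=26826851689001  T[21][12]=12·411016633391+1900842429486=6833042030178  T[21][13]=13·61068660380+411016633391=1204909218331
row 22: T[22][10]=10·71187132291275+123272476465204=835143799377954  T[22][11]=11·26826851689001+71187132291275=366282500870286  T[22][12]=12·6833042030178+26826851689001=108823356051137  T[22][13]=13·1204909218331+6833042030178=22496861868481
row 23: T[23][11]=11·366282500870286+835143799377954=4864251308951100  T[23][12]=12·108823356051137+366282500870286=1672162773483930  T[23][13]=13·22496861868481+108823356051137=401282560341390
Read S(23,11) = 4864251308951100, S(23,12) = 1672162773483930, S(23,13) = 401282560341390.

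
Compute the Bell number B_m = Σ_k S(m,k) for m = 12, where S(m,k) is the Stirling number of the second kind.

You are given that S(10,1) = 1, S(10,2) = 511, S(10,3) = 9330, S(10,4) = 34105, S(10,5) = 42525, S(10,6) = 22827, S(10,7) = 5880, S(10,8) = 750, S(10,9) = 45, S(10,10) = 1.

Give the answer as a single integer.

4213597

[11] T[11,1]:1*1+0=1 · T[11,2]:2*511+1=1023 · T[11,3]:3*9330+511=28501 · T[11,4]:4*34105+9330=145750 · T[11,5]:5*42525+34105=246730 · T[11,6]:6*22827+42525=179487 · T[11,7]:7*5880+22827=63987 · T[11,8]:8*750+5880=11880 · T[11,9]:9*45+750=1155 · T[11,10]:10*1+45=55 · T[11,11]:11*0+1=1
[12] T[12,1]:1*1+0=1 · T[12,2]:2*1023+1=2047 · T[12,3]:3*28501+1023=86526 · T[12,4]:4*145750+28501=611501 · T[12,5]:5*246730+145750=1379400 · T[12,6]:6*179487+246730=1323652 · T[12,7]:7*63987+179487=627396 · T[12,8]:8*11880+63987=159027 · T[12,9]:9*1155+11880=22275 · T[12,10]:10*55+1155=1705 · T[12,11]:11*1+55=66 · T[12,12]:12*0+1=1
B_12 = ΣS(12,k) = 1+2047+86526+611501+1379400+1323652+627396+159027+22275+1705+66+1 = 4213597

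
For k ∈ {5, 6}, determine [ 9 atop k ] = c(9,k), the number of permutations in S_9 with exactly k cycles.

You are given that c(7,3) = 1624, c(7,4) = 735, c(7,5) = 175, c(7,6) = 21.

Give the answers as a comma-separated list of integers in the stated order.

[8] T[8,4]:7*735+1624=6769 · T[8,5]:7*175+735=1960 · T[8,6]:7*21+175=322
[9] T[9,5]:8*1960+6769=22449 · T[9,6]:8*322+1960=4536
Read c(9,5) = 22449, c(9,6) = 4536.

22449, 4536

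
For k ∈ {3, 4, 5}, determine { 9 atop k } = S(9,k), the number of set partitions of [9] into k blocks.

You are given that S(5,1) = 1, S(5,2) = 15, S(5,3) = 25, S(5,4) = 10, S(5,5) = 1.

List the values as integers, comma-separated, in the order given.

[6] T[6,1]:1*1+0=1 · T[6,2]:2*15+1=31 · T[6,3]:3*25+15=90 · T[6,4]:4*10+25=65 · T[6,5]:5*1+10=15
[7] T[7,1]:1*1+0=1 · T[7,2]:2*31+1=63 · T[7,3]:3*90+31=301 · T[7,4]:4*65+90=350 · T[7,5]:5*15+65=140
[8] T[8,2]:2*63+1=127 · T[8,3]:3*301+63=966 · T[8,4]:4*350+301=1701 · T[8,5]:5*140+350=1050
[9] T[9,3]:3*966+127=3025 · T[9,4]:4*1701+966=7770 · T[9,5]:5*1050+1701=6951
Read S(9,3) = 3025, S(9,4) = 7770, S(9,5) = 6951.

3025, 7770, 6951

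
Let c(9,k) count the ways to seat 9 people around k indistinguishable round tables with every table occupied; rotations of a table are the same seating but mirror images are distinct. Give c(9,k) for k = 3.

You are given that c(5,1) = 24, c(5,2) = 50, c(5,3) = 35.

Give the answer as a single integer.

i=6: T(6,1)=0+5·24=120 | T(6,2)=24+5·50=274 | T(6,3)=50+5·35=225
i=7: T(7,1)=0+6·120=720 | T(7,2)=120+6·274=1764 | T(7,3)=274+6·225=1624
i=8: T(8,2)=720+7·1764=13068 | T(8,3)=1764+7·1624=13132
i=9: T(9,3)=13068+8·13132=118124
Read c(9,3) = 118124.

118124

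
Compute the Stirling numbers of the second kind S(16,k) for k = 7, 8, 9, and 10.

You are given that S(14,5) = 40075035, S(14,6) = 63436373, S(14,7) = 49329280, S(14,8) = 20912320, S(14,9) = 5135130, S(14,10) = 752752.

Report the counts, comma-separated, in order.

3281882604, 2141764053, 820784250, 193754990

row 15: T[15][6]=6·63436373+40075035=420693273  T[15][7]=7·49329280+63436373=408741333  T[15][8]=8·20912320+49329280=216627840  T[15][9]=9·5135130+20912320=67128490  T[15][10]=10·752752+5135130=12662650
row 16: T[16][7]=7·408741333+420693273=3281882604  T[16][8]=8·216627840+408741333=2141764053  T[16][9]=9·67128490+216627840=820784250  T[16][10]=10·12662650+67128490=193754990
Read S(16,7) = 3281882604, S(16,8) = 2141764053, S(16,9) = 820784250, S(16,10) = 193754990.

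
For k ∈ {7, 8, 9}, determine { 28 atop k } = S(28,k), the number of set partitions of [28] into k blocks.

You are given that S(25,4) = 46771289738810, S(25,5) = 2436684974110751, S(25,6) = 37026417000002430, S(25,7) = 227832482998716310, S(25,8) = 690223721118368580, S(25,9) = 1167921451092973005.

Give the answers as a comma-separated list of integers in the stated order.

82892803728383735268, 392678226281361931131, 1006698291338432496375

@26  (26,5):2436684974110751·5+46771289738810→12230196160292565, (26,6):37026417000002430·6+2436684974110751→224595186974125331, (26,7):227832482998716310·7+37026417000002430→1631853797991016600, (26,8):690223721118368580·8+227832482998716310→5749622251945664950, (26,9):1167921451092973005·9+690223721118368580→11201516780955125625
@27  (27,6):224595186974125331·6+12230196160292565→1359801318005044551, (27,7):1631853797991016600·7+224595186974125331→11647571772911241531, (27,8):5749622251945664950·8+1631853797991016600→47628831813556336200, (27,9):11201516780955125625·9+5749622251945664950→106563273280541795575
@28  (28,7):11647571772911241531·7+1359801318005044551→82892803728383735268, (28,8):47628831813556336200·8+11647571772911241531→392678226281361931131, (28,9):106563273280541795575·9+47628831813556336200→1006698291338432496375
Read S(28,7) = 82892803728383735268, S(28,8) = 392678226281361931131, S(28,9) = 1006698291338432496375.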